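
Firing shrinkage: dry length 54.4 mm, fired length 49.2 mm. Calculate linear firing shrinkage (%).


FS = (54.4 - 49.2) / 54.4 * 100 = 9.56%

9.56


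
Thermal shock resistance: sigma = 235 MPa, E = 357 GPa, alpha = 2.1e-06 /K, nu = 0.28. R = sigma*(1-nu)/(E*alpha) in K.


R = 235*(1-0.28)/(357*1000*2.1e-06) = 226 K

226


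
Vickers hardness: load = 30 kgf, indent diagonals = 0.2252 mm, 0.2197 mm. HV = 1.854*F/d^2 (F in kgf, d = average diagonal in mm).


d_avg = (0.2252+0.2197)/2 = 0.22245 mm
HV = 1.854*30/0.22245^2 = 1124

1124


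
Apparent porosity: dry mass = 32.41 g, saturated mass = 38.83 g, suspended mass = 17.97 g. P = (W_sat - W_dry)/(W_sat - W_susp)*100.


P = (38.83 - 32.41) / (38.83 - 17.97) * 100 = 6.42 / 20.86 * 100 = 30.8%

30.8


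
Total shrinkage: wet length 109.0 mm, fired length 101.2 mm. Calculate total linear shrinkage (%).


TS = (109.0 - 101.2) / 109.0 * 100 = 7.16%

7.16


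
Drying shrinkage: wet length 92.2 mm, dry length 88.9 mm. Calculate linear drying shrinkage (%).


DS = (92.2 - 88.9) / 92.2 * 100 = 3.58%

3.58


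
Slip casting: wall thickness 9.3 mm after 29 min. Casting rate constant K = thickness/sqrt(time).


K = 9.3 / sqrt(29) = 9.3 / 5.3852 = 1.727 mm/min^0.5

1.727


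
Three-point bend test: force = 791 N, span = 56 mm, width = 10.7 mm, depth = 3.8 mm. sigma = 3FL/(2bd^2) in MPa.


sigma = 3*791*56/(2*10.7*3.8^2) = 430.0 MPa

430.0


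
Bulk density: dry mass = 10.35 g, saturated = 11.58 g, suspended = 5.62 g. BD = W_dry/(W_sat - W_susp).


BD = 10.35 / (11.58 - 5.62) = 10.35 / 5.96 = 1.737 g/cm^3

1.737


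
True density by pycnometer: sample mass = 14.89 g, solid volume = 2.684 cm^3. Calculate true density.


TD = 14.89 / 2.684 = 5.548 g/cm^3

5.548


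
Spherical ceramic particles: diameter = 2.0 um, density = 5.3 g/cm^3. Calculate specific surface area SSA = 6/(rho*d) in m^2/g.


SSA = 6 / (5.3 * 2.0) = 0.566 m^2/g

0.566


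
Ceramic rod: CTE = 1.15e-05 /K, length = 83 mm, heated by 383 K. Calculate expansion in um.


dL = 1.15e-05 * 83 * 383 * 1000 = 365.574 um

365.574


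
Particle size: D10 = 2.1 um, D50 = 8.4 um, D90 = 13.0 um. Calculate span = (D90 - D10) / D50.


Span = (13.0 - 2.1) / 8.4 = 10.9 / 8.4 = 1.298

1.298


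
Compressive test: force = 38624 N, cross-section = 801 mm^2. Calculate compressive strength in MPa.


CS = 38624 / 801 = 48.2 MPa

48.2


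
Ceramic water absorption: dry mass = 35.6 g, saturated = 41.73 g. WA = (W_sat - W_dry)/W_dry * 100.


WA = (41.73 - 35.6) / 35.6 * 100 = 17.22%

17.22


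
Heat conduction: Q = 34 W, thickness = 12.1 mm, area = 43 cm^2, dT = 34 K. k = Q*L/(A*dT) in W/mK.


k = 34*12.1/1000/(43/10000*34) = 2.81 W/mK

2.81


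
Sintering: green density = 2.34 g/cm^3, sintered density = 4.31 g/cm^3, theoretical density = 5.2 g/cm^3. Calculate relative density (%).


Relative = 4.31 / 5.2 * 100 = 82.9%

82.9


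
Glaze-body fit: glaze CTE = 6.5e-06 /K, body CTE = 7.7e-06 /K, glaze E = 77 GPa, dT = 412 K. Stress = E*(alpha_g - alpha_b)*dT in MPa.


Stress = 77*1000*(6.5e-06 - 7.7e-06)*412 = -38.1 MPa

-38.1


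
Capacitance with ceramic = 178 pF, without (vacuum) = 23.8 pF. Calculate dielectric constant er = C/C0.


er = 178 / 23.8 = 7.48

7.48


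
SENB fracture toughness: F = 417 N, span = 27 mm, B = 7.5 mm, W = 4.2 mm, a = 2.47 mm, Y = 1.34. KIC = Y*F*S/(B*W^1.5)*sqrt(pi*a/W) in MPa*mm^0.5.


KIC = 1.34*417*27/(7.5*4.2^1.5)*sqrt(pi*2.47/4.2) = 317.66

317.66


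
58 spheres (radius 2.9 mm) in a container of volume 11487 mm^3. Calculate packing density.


V_sphere = 4/3*pi*2.9^3 = 102.1604 mm^3
Total V = 58*102.1604 = 5925.3032 mm^3
PD = 5925.3032 / 11487 = 0.516

0.516


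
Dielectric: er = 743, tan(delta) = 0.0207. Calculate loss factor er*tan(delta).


Loss = 743 * 0.0207 = 15.38

15.38


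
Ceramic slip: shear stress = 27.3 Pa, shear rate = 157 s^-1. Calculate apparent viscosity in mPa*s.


eta = tau/gamma * 1000 = 27.3/157 * 1000 = 173.9 mPa*s

173.9


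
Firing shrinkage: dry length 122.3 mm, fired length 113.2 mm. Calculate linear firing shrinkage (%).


FS = (122.3 - 113.2) / 122.3 * 100 = 7.44%

7.44


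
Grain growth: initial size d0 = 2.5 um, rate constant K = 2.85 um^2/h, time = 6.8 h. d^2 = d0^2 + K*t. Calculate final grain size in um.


d^2 = 2.5^2 + 2.85*6.8 = 25.63
d = sqrt(25.63) = 5.06 um

5.06


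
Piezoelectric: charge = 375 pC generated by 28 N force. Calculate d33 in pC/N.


d33 = 375 / 28 = 13.4 pC/N

13.4


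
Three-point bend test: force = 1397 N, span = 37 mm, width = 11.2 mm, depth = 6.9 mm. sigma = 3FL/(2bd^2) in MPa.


sigma = 3*1397*37/(2*11.2*6.9^2) = 145.4 MPa

145.4


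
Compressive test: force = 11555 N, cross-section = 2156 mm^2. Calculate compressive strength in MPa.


CS = 11555 / 2156 = 5.4 MPa

5.4


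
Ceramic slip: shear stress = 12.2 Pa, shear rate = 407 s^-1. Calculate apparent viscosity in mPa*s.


eta = tau/gamma * 1000 = 12.2/407 * 1000 = 30.0 mPa*s

30.0


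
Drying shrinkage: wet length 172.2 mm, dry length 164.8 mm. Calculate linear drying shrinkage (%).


DS = (172.2 - 164.8) / 172.2 * 100 = 4.3%

4.3


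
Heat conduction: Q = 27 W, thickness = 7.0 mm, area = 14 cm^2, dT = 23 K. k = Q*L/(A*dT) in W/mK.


k = 27*7.0/1000/(14/10000*23) = 5.87 W/mK

5.87


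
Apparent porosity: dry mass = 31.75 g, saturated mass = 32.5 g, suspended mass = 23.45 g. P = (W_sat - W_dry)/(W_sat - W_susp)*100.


P = (32.5 - 31.75) / (32.5 - 23.45) * 100 = 0.75 / 9.05 * 100 = 8.3%

8.3


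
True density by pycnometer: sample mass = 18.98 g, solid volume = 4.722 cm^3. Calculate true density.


TD = 18.98 / 4.722 = 4.019 g/cm^3

4.019


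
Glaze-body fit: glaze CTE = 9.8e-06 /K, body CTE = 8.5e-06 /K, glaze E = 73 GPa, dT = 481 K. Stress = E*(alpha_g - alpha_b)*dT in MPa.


Stress = 73*1000*(9.8e-06 - 8.5e-06)*481 = 45.6 MPa

45.6


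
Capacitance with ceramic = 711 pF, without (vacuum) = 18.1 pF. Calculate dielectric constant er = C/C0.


er = 711 / 18.1 = 39.28

39.28


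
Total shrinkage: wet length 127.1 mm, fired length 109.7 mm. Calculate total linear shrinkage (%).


TS = (127.1 - 109.7) / 127.1 * 100 = 13.69%

13.69


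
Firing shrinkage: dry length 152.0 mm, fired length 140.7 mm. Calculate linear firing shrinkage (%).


FS = (152.0 - 140.7) / 152.0 * 100 = 7.43%

7.43


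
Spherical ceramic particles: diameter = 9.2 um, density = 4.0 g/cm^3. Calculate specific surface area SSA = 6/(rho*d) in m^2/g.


SSA = 6 / (4.0 * 9.2) = 0.163 m^2/g

0.163


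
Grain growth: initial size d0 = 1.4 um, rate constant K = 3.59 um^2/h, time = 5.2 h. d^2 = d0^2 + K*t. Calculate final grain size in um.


d^2 = 1.4^2 + 3.59*5.2 = 20.628
d = sqrt(20.628) = 4.54 um

4.54


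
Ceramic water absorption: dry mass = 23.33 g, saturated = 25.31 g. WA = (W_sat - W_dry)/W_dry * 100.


WA = (25.31 - 23.33) / 23.33 * 100 = 8.49%

8.49


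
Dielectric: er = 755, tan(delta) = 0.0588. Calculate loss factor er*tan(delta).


Loss = 755 * 0.0588 = 44.394

44.394


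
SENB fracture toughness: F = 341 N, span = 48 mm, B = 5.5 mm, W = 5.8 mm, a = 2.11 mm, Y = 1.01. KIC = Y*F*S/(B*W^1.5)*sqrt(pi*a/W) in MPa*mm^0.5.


KIC = 1.01*341*48/(5.5*5.8^1.5)*sqrt(pi*2.11/5.8) = 230.05

230.05


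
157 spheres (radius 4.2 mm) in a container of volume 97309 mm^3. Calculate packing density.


V_sphere = 4/3*pi*4.2^3 = 310.3391 mm^3
Total V = 157*310.3391 = 48723.2387 mm^3
PD = 48723.2387 / 97309 = 0.501

0.501


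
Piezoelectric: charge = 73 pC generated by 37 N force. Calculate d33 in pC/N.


d33 = 73 / 37 = 2.0 pC/N

2.0


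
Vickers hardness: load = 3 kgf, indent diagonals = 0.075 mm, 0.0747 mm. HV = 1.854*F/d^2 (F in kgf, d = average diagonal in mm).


d_avg = (0.075+0.0747)/2 = 0.07485 mm
HV = 1.854*3/0.07485^2 = 993

993


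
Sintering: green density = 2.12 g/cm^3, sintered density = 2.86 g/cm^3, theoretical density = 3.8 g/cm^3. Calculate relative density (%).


Relative = 2.86 / 3.8 * 100 = 75.3%

75.3


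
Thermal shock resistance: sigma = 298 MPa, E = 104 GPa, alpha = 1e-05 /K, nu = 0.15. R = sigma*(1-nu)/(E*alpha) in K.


R = 298*(1-0.15)/(104*1000*1e-05) = 244 K

244


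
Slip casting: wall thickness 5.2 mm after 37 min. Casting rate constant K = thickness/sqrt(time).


K = 5.2 / sqrt(37) = 5.2 / 6.0828 = 0.855 mm/min^0.5

0.855


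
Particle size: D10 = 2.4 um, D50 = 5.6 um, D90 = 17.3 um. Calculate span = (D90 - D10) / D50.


Span = (17.3 - 2.4) / 5.6 = 14.9 / 5.6 = 2.661

2.661


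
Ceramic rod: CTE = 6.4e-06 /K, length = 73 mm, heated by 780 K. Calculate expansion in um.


dL = 6.4e-06 * 73 * 780 * 1000 = 364.416 um

364.416


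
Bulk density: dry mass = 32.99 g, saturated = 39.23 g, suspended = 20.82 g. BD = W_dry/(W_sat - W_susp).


BD = 32.99 / (39.23 - 20.82) = 32.99 / 18.41 = 1.792 g/cm^3

1.792


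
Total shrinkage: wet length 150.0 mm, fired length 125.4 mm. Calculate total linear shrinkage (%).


TS = (150.0 - 125.4) / 150.0 * 100 = 16.4%

16.4


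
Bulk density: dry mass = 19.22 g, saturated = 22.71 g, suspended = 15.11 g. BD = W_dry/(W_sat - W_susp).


BD = 19.22 / (22.71 - 15.11) = 19.22 / 7.6 = 2.529 g/cm^3

2.529


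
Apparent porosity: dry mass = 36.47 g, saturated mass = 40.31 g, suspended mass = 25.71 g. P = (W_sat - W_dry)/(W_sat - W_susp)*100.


P = (40.31 - 36.47) / (40.31 - 25.71) * 100 = 3.84 / 14.6 * 100 = 26.3%

26.3


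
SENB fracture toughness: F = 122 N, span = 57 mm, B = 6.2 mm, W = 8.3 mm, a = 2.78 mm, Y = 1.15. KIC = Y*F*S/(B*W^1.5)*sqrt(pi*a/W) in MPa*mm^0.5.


KIC = 1.15*122*57/(6.2*8.3^1.5)*sqrt(pi*2.78/8.3) = 55.33

55.33


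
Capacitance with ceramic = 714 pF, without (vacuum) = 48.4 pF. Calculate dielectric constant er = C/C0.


er = 714 / 48.4 = 14.75

14.75


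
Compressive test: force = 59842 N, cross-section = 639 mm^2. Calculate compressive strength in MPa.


CS = 59842 / 639 = 93.6 MPa

93.6


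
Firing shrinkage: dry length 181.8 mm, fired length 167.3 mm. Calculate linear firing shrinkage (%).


FS = (181.8 - 167.3) / 181.8 * 100 = 7.98%

7.98


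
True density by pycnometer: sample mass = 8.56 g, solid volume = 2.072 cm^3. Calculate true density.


TD = 8.56 / 2.072 = 4.131 g/cm^3

4.131


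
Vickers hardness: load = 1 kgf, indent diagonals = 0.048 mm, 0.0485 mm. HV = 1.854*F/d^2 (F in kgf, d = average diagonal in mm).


d_avg = (0.048+0.0485)/2 = 0.04825 mm
HV = 1.854*1/0.04825^2 = 796

796


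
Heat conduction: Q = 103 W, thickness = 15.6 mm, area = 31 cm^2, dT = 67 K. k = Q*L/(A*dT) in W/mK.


k = 103*15.6/1000/(31/10000*67) = 7.74 W/mK

7.74


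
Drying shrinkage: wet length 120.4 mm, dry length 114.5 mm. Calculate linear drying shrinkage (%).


DS = (120.4 - 114.5) / 120.4 * 100 = 4.9%

4.9


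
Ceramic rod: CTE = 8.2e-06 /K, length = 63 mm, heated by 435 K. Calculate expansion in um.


dL = 8.2e-06 * 63 * 435 * 1000 = 224.721 um

224.721


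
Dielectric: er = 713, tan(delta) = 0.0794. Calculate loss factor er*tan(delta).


Loss = 713 * 0.0794 = 56.612

56.612


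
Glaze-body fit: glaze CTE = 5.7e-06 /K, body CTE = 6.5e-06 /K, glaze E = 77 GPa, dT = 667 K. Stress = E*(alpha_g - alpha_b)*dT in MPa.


Stress = 77*1000*(5.7e-06 - 6.5e-06)*667 = -41.1 MPa

-41.1


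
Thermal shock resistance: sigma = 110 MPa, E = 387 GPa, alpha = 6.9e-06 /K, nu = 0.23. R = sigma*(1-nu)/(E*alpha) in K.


R = 110*(1-0.23)/(387*1000*6.9e-06) = 32 K

32


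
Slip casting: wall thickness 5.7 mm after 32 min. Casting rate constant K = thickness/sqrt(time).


K = 5.7 / sqrt(32) = 5.7 / 5.6569 = 1.008 mm/min^0.5

1.008


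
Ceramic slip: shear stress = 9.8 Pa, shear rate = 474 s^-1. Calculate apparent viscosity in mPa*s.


eta = tau/gamma * 1000 = 9.8/474 * 1000 = 20.7 mPa*s

20.7


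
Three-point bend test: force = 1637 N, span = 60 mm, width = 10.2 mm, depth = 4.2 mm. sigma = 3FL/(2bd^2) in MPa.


sigma = 3*1637*60/(2*10.2*4.2^2) = 818.8 MPa

818.8


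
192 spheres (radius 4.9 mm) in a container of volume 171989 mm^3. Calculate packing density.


V_sphere = 4/3*pi*4.9^3 = 492.807 mm^3
Total V = 192*492.807 = 94618.944 mm^3
PD = 94618.944 / 171989 = 0.55

0.55


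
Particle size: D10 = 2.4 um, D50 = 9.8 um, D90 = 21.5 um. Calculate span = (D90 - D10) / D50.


Span = (21.5 - 2.4) / 9.8 = 19.1 / 9.8 = 1.949

1.949


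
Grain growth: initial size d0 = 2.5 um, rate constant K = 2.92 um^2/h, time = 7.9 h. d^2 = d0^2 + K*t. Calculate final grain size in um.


d^2 = 2.5^2 + 2.92*7.9 = 29.318
d = sqrt(29.318) = 5.41 um

5.41


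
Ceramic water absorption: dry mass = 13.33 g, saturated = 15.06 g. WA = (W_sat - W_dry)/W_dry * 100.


WA = (15.06 - 13.33) / 13.33 * 100 = 12.98%

12.98


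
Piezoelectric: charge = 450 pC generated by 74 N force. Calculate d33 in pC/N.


d33 = 450 / 74 = 6.1 pC/N

6.1


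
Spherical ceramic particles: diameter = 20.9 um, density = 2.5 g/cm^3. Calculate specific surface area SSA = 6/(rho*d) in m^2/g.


SSA = 6 / (2.5 * 20.9) = 0.115 m^2/g

0.115


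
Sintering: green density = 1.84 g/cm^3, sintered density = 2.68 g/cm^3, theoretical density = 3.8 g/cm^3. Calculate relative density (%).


Relative = 2.68 / 3.8 * 100 = 70.5%

70.5


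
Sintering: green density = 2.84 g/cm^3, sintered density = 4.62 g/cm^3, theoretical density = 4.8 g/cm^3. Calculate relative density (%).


Relative = 4.62 / 4.8 * 100 = 96.3%

96.3


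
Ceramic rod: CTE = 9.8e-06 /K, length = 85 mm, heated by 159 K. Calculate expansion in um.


dL = 9.8e-06 * 85 * 159 * 1000 = 132.447 um

132.447


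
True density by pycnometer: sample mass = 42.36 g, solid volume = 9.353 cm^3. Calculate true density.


TD = 42.36 / 9.353 = 4.529 g/cm^3

4.529


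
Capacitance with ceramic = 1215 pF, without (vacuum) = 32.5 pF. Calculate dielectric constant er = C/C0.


er = 1215 / 32.5 = 37.38

37.38


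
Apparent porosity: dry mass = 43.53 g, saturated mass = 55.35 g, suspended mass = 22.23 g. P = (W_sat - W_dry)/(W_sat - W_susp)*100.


P = (55.35 - 43.53) / (55.35 - 22.23) * 100 = 11.82 / 33.12 * 100 = 35.7%

35.7


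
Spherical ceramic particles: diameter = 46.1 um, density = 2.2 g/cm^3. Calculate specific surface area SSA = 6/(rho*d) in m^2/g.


SSA = 6 / (2.2 * 46.1) = 0.059 m^2/g

0.059


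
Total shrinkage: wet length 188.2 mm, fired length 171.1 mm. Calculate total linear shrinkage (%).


TS = (188.2 - 171.1) / 188.2 * 100 = 9.09%

9.09


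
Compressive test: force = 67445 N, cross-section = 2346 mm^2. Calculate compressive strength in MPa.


CS = 67445 / 2346 = 28.7 MPa

28.7


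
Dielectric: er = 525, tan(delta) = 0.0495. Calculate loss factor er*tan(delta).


Loss = 525 * 0.0495 = 25.988

25.988


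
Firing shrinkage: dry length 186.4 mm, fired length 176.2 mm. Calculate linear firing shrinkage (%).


FS = (186.4 - 176.2) / 186.4 * 100 = 5.47%

5.47


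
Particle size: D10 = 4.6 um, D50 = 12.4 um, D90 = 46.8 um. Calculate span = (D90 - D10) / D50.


Span = (46.8 - 4.6) / 12.4 = 42.2 / 12.4 = 3.403

3.403


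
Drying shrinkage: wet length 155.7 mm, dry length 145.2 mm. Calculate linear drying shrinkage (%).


DS = (155.7 - 145.2) / 155.7 * 100 = 6.74%

6.74


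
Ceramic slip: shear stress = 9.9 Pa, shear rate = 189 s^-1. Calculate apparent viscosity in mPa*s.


eta = tau/gamma * 1000 = 9.9/189 * 1000 = 52.4 mPa*s

52.4


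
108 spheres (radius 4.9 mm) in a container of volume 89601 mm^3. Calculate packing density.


V_sphere = 4/3*pi*4.9^3 = 492.807 mm^3
Total V = 108*492.807 = 53223.156 mm^3
PD = 53223.156 / 89601 = 0.594

0.594


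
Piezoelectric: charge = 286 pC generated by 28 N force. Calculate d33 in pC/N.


d33 = 286 / 28 = 10.2 pC/N

10.2


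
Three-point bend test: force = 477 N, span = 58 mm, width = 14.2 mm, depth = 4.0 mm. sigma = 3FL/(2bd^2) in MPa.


sigma = 3*477*58/(2*14.2*4.0^2) = 182.7 MPa

182.7


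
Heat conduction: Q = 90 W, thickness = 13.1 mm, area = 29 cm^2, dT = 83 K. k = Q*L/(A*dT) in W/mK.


k = 90*13.1/1000/(29/10000*83) = 4.9 W/mK

4.9


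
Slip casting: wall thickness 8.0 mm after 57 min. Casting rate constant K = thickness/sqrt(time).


K = 8.0 / sqrt(57) = 8.0 / 7.5498 = 1.06 mm/min^0.5

1.06


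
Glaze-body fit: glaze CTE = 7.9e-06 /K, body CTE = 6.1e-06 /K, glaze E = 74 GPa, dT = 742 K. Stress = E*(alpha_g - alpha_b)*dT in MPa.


Stress = 74*1000*(7.9e-06 - 6.1e-06)*742 = 98.8 MPa

98.8


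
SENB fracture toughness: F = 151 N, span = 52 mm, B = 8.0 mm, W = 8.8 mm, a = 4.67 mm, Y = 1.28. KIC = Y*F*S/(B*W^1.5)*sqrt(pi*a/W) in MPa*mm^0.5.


KIC = 1.28*151*52/(8.0*8.8^1.5)*sqrt(pi*4.67/8.8) = 62.14

62.14


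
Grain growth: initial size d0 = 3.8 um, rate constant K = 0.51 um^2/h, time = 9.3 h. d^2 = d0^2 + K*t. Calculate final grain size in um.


d^2 = 3.8^2 + 0.51*9.3 = 19.183
d = sqrt(19.183) = 4.38 um

4.38


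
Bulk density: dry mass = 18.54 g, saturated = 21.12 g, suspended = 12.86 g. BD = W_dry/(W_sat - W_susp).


BD = 18.54 / (21.12 - 12.86) = 18.54 / 8.26 = 2.245 g/cm^3

2.245


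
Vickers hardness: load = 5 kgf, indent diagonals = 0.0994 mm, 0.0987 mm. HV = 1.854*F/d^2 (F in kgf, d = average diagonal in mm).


d_avg = (0.0994+0.0987)/2 = 0.09905 mm
HV = 1.854*5/0.09905^2 = 945

945


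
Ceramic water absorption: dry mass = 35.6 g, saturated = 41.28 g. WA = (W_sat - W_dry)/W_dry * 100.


WA = (41.28 - 35.6) / 35.6 * 100 = 15.96%

15.96


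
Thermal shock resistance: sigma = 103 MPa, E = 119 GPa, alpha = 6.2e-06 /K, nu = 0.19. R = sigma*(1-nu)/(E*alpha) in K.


R = 103*(1-0.19)/(119*1000*6.2e-06) = 113 K

113


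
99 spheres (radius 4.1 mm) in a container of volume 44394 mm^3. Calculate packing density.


V_sphere = 4/3*pi*4.1^3 = 288.6956 mm^3
Total V = 99*288.6956 = 28580.8644 mm^3
PD = 28580.8644 / 44394 = 0.644

0.644


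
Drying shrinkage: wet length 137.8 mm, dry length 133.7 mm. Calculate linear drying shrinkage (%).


DS = (137.8 - 133.7) / 137.8 * 100 = 2.98%

2.98


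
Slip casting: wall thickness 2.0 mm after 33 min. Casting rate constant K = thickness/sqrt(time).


K = 2.0 / sqrt(33) = 2.0 / 5.7446 = 0.348 mm/min^0.5

0.348


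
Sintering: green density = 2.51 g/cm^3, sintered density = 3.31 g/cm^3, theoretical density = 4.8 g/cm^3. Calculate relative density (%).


Relative = 3.31 / 4.8 * 100 = 69.0%

69.0


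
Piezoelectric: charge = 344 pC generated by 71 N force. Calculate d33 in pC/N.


d33 = 344 / 71 = 4.8 pC/N

4.8


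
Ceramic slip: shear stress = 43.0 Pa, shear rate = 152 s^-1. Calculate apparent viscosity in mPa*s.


eta = tau/gamma * 1000 = 43.0/152 * 1000 = 282.9 mPa*s

282.9


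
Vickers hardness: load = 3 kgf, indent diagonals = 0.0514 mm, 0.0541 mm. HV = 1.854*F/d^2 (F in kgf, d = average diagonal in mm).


d_avg = (0.0514+0.0541)/2 = 0.05275 mm
HV = 1.854*3/0.05275^2 = 1999

1999


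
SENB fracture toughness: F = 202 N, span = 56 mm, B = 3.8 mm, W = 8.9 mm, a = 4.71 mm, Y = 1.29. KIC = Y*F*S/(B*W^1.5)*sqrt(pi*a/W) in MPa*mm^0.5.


KIC = 1.29*202*56/(3.8*8.9^1.5)*sqrt(pi*4.71/8.9) = 186.49

186.49


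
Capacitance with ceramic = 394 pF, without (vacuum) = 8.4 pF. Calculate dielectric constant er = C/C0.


er = 394 / 8.4 = 46.9

46.9


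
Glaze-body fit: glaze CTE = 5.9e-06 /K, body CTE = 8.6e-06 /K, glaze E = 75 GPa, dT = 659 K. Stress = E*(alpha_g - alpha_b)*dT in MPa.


Stress = 75*1000*(5.9e-06 - 8.6e-06)*659 = -133.4 MPa

-133.4


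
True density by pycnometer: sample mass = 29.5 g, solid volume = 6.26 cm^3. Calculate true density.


TD = 29.5 / 6.26 = 4.712 g/cm^3

4.712


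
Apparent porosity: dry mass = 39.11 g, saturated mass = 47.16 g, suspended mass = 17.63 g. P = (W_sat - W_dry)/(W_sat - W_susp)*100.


P = (47.16 - 39.11) / (47.16 - 17.63) * 100 = 8.05 / 29.53 * 100 = 27.3%

27.3


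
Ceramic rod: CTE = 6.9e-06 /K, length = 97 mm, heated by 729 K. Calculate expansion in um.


dL = 6.9e-06 * 97 * 729 * 1000 = 487.92 um

487.92


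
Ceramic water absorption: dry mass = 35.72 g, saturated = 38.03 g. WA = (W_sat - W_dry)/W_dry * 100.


WA = (38.03 - 35.72) / 35.72 * 100 = 6.47%

6.47


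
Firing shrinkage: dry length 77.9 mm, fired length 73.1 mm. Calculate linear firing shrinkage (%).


FS = (77.9 - 73.1) / 77.9 * 100 = 6.16%

6.16


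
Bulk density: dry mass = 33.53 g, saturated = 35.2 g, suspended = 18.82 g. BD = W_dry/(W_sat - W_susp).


BD = 33.53 / (35.2 - 18.82) = 33.53 / 16.38 = 2.047 g/cm^3

2.047


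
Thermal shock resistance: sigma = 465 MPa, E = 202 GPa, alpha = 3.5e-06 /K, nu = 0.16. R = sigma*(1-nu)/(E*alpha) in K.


R = 465*(1-0.16)/(202*1000*3.5e-06) = 552 K

552


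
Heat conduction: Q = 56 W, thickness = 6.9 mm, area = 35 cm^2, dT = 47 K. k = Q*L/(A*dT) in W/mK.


k = 56*6.9/1000/(35/10000*47) = 2.35 W/mK

2.35


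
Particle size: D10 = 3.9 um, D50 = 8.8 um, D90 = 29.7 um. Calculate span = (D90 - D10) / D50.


Span = (29.7 - 3.9) / 8.8 = 25.8 / 8.8 = 2.932

2.932


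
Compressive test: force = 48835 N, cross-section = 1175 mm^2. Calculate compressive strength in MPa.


CS = 48835 / 1175 = 41.6 MPa

41.6


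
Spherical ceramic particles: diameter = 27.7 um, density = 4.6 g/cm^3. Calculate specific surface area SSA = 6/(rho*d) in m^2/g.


SSA = 6 / (4.6 * 27.7) = 0.047 m^2/g

0.047


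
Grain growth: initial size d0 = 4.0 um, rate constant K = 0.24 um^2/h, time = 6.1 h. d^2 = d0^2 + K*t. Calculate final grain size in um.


d^2 = 4.0^2 + 0.24*6.1 = 17.464
d = sqrt(17.464) = 4.18 um

4.18


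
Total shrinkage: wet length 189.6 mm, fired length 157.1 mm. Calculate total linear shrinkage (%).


TS = (189.6 - 157.1) / 189.6 * 100 = 17.14%

17.14


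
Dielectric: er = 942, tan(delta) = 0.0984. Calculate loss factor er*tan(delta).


Loss = 942 * 0.0984 = 92.693

92.693


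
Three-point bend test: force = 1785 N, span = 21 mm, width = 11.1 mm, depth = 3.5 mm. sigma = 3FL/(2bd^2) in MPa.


sigma = 3*1785*21/(2*11.1*3.5^2) = 413.5 MPa

413.5


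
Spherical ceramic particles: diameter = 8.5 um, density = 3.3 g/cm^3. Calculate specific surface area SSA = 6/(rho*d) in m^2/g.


SSA = 6 / (3.3 * 8.5) = 0.214 m^2/g

0.214


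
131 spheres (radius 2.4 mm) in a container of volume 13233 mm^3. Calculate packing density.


V_sphere = 4/3*pi*2.4^3 = 57.9058 mm^3
Total V = 131*57.9058 = 7585.6598 mm^3
PD = 7585.6598 / 13233 = 0.573

0.573


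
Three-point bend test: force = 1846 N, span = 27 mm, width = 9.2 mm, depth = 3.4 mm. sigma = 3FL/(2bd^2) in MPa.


sigma = 3*1846*27/(2*9.2*3.4^2) = 703.0 MPa

703.0


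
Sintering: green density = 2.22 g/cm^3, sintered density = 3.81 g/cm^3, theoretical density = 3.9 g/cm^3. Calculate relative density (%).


Relative = 3.81 / 3.9 * 100 = 97.7%

97.7


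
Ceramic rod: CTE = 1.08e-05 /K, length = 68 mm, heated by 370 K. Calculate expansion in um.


dL = 1.08e-05 * 68 * 370 * 1000 = 271.728 um

271.728


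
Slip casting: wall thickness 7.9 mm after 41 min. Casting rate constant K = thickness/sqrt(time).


K = 7.9 / sqrt(41) = 7.9 / 6.4031 = 1.234 mm/min^0.5

1.234


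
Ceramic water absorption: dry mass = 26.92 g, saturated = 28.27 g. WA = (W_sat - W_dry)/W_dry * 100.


WA = (28.27 - 26.92) / 26.92 * 100 = 5.01%

5.01


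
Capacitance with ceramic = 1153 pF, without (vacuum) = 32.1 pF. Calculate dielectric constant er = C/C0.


er = 1153 / 32.1 = 35.92

35.92


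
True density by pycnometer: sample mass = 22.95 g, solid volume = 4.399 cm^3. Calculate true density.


TD = 22.95 / 4.399 = 5.217 g/cm^3

5.217


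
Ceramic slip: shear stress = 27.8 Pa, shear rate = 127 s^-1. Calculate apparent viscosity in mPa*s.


eta = tau/gamma * 1000 = 27.8/127 * 1000 = 218.9 mPa*s

218.9


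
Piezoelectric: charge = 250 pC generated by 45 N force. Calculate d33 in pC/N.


d33 = 250 / 45 = 5.6 pC/N

5.6


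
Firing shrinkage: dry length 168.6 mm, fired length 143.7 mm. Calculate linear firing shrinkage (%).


FS = (168.6 - 143.7) / 168.6 * 100 = 14.77%

14.77


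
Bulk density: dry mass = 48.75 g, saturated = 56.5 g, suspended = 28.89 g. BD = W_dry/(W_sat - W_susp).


BD = 48.75 / (56.5 - 28.89) = 48.75 / 27.61 = 1.766 g/cm^3

1.766


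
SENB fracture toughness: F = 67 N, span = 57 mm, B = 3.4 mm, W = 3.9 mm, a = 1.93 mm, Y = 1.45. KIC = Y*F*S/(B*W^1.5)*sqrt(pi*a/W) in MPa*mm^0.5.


KIC = 1.45*67*57/(3.4*3.9^1.5)*sqrt(pi*1.93/3.9) = 263.67

263.67


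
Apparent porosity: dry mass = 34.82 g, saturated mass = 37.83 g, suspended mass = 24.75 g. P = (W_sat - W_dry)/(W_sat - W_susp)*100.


P = (37.83 - 34.82) / (37.83 - 24.75) * 100 = 3.01 / 13.08 * 100 = 23.0%

23.0


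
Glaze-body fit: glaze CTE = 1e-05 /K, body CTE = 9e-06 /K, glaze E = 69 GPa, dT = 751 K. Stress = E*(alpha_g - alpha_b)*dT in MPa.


Stress = 69*1000*(1e-05 - 9e-06)*751 = 51.8 MPa

51.8


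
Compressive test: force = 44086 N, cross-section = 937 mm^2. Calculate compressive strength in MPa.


CS = 44086 / 937 = 47.1 MPa

47.1


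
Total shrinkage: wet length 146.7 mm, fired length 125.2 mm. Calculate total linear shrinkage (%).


TS = (146.7 - 125.2) / 146.7 * 100 = 14.66%

14.66


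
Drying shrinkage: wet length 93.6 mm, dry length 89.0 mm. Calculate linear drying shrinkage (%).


DS = (93.6 - 89.0) / 93.6 * 100 = 4.91%

4.91


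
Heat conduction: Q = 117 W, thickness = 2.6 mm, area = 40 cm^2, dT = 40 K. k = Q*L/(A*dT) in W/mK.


k = 117*2.6/1000/(40/10000*40) = 1.9 W/mK

1.9


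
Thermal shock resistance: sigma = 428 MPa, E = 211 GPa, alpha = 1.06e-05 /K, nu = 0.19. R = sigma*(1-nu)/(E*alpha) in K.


R = 428*(1-0.19)/(211*1000*1.06e-05) = 155 K

155


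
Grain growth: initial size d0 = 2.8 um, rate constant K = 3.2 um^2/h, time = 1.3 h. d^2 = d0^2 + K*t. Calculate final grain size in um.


d^2 = 2.8^2 + 3.2*1.3 = 12.0
d = sqrt(12.0) = 3.46 um

3.46


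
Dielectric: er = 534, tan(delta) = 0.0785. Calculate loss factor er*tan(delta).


Loss = 534 * 0.0785 = 41.919

41.919


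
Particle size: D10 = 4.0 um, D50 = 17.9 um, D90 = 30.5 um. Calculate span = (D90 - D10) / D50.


Span = (30.5 - 4.0) / 17.9 = 26.5 / 17.9 = 1.48

1.48


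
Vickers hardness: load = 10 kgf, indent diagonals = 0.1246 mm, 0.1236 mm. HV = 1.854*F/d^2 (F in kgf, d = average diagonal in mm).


d_avg = (0.1246+0.1236)/2 = 0.1241 mm
HV = 1.854*10/0.1241^2 = 1204

1204


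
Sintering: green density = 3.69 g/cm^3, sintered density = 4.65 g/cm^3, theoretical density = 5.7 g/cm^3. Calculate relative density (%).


Relative = 4.65 / 5.7 * 100 = 81.6%

81.6


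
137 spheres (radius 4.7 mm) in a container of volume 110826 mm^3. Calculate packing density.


V_sphere = 4/3*pi*4.7^3 = 434.8928 mm^3
Total V = 137*434.8928 = 59580.3136 mm^3
PD = 59580.3136 / 110826 = 0.538

0.538


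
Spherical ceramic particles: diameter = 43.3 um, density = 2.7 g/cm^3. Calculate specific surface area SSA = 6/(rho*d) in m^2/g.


SSA = 6 / (2.7 * 43.3) = 0.051 m^2/g

0.051


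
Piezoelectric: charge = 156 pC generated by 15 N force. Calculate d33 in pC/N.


d33 = 156 / 15 = 10.4 pC/N

10.4


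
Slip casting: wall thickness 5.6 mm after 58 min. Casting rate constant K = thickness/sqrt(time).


K = 5.6 / sqrt(58) = 5.6 / 7.6158 = 0.735 mm/min^0.5

0.735


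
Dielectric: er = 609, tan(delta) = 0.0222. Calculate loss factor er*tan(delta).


Loss = 609 * 0.0222 = 13.52

13.52


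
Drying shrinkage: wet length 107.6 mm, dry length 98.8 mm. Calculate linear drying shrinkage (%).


DS = (107.6 - 98.8) / 107.6 * 100 = 8.18%

8.18


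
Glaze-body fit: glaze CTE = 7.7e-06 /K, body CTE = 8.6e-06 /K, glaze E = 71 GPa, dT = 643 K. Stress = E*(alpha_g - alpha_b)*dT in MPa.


Stress = 71*1000*(7.7e-06 - 8.6e-06)*643 = -41.1 MPa

-41.1


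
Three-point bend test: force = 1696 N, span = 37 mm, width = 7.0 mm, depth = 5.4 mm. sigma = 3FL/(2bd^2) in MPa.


sigma = 3*1696*37/(2*7.0*5.4^2) = 461.1 MPa

461.1


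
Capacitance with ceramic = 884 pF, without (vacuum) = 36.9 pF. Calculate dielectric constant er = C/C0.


er = 884 / 36.9 = 23.96

23.96


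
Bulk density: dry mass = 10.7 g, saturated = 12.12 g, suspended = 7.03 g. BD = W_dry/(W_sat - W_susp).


BD = 10.7 / (12.12 - 7.03) = 10.7 / 5.09 = 2.102 g/cm^3

2.102


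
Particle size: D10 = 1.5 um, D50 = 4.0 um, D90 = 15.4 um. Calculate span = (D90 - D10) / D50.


Span = (15.4 - 1.5) / 4.0 = 13.9 / 4.0 = 3.475

3.475


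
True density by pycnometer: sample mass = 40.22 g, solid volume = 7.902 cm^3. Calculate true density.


TD = 40.22 / 7.902 = 5.09 g/cm^3

5.09


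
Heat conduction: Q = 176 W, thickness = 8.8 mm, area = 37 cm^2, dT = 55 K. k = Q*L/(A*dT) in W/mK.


k = 176*8.8/1000/(37/10000*55) = 7.61 W/mK

7.61


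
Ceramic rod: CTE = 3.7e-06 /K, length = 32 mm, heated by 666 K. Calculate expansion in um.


dL = 3.7e-06 * 32 * 666 * 1000 = 78.854 um

78.854


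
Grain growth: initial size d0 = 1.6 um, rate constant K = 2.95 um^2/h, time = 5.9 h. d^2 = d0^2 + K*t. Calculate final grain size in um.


d^2 = 1.6^2 + 2.95*5.9 = 19.965
d = sqrt(19.965) = 4.47 um

4.47


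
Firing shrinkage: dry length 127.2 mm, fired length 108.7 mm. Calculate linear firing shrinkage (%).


FS = (127.2 - 108.7) / 127.2 * 100 = 14.54%

14.54


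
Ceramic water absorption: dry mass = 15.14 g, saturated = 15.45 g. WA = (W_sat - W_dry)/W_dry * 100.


WA = (15.45 - 15.14) / 15.14 * 100 = 2.05%

2.05


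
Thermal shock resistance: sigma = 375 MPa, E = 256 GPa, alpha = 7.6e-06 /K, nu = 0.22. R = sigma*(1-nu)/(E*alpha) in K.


R = 375*(1-0.22)/(256*1000*7.6e-06) = 150 K

150


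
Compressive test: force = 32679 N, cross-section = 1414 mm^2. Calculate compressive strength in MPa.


CS = 32679 / 1414 = 23.1 MPa

23.1


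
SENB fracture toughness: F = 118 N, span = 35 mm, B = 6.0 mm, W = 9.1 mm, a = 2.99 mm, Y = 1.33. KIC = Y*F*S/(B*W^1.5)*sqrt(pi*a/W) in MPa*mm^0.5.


KIC = 1.33*118*35/(6.0*9.1^1.5)*sqrt(pi*2.99/9.1) = 33.88

33.88


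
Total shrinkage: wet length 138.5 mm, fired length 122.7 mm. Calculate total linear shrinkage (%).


TS = (138.5 - 122.7) / 138.5 * 100 = 11.41%

11.41


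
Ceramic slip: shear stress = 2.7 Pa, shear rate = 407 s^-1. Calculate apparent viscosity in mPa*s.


eta = tau/gamma * 1000 = 2.7/407 * 1000 = 6.6 mPa*s

6.6


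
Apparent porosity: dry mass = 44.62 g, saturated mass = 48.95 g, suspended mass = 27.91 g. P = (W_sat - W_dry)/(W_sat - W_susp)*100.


P = (48.95 - 44.62) / (48.95 - 27.91) * 100 = 4.33 / 21.04 * 100 = 20.6%

20.6


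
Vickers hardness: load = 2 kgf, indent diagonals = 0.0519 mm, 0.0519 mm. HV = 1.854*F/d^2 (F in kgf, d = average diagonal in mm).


d_avg = (0.0519+0.0519)/2 = 0.0519 mm
HV = 1.854*2/0.0519^2 = 1377

1377


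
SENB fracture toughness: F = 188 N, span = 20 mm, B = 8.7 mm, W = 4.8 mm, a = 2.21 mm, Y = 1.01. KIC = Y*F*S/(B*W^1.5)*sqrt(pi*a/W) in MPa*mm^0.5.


KIC = 1.01*188*20/(8.7*4.8^1.5)*sqrt(pi*2.21/4.8) = 49.92

49.92


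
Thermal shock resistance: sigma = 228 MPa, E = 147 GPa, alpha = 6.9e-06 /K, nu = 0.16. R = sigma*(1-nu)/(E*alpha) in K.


R = 228*(1-0.16)/(147*1000*6.9e-06) = 189 K

189


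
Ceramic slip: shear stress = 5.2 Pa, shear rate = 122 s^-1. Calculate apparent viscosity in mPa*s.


eta = tau/gamma * 1000 = 5.2/122 * 1000 = 42.6 mPa*s

42.6


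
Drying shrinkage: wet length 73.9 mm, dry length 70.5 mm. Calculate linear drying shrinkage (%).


DS = (73.9 - 70.5) / 73.9 * 100 = 4.6%

4.6


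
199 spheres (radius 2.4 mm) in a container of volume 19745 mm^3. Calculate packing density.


V_sphere = 4/3*pi*2.4^3 = 57.9058 mm^3
Total V = 199*57.9058 = 11523.2542 mm^3
PD = 11523.2542 / 19745 = 0.584

0.584


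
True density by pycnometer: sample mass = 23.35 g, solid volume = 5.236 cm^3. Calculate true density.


TD = 23.35 / 5.236 = 4.46 g/cm^3

4.46


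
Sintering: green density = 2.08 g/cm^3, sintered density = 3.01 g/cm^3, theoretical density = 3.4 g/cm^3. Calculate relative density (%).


Relative = 3.01 / 3.4 * 100 = 88.5%

88.5


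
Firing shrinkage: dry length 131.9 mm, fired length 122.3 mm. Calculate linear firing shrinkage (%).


FS = (131.9 - 122.3) / 131.9 * 100 = 7.28%

7.28


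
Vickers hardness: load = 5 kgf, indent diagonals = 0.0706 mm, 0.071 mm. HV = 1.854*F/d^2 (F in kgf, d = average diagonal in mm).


d_avg = (0.0706+0.071)/2 = 0.0708 mm
HV = 1.854*5/0.0708^2 = 1849

1849


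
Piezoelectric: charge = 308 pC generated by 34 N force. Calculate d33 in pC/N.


d33 = 308 / 34 = 9.1 pC/N

9.1


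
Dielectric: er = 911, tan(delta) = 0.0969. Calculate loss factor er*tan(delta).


Loss = 911 * 0.0969 = 88.276

88.276


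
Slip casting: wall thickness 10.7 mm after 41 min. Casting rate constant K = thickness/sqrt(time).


K = 10.7 / sqrt(41) = 10.7 / 6.4031 = 1.671 mm/min^0.5

1.671


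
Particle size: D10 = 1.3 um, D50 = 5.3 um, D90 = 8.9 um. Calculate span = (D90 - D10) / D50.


Span = (8.9 - 1.3) / 5.3 = 7.6 / 5.3 = 1.434

1.434


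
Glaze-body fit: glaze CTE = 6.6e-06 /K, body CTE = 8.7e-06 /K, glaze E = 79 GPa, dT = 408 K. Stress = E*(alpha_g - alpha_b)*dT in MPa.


Stress = 79*1000*(6.6e-06 - 8.7e-06)*408 = -67.7 MPa

-67.7


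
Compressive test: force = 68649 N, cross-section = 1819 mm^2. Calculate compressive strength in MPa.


CS = 68649 / 1819 = 37.7 MPa

37.7


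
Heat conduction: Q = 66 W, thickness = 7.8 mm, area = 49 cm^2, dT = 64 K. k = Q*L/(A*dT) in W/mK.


k = 66*7.8/1000/(49/10000*64) = 1.64 W/mK

1.64


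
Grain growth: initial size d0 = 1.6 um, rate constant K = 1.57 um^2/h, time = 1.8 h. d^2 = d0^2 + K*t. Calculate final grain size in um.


d^2 = 1.6^2 + 1.57*1.8 = 5.386
d = sqrt(5.386) = 2.32 um

2.32


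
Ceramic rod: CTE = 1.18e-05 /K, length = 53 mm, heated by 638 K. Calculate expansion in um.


dL = 1.18e-05 * 53 * 638 * 1000 = 399.005 um

399.005


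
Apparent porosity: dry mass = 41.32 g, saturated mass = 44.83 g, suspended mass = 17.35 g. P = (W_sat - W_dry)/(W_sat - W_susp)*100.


P = (44.83 - 41.32) / (44.83 - 17.35) * 100 = 3.51 / 27.48 * 100 = 12.8%

12.8


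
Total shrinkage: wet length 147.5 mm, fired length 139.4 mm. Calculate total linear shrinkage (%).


TS = (147.5 - 139.4) / 147.5 * 100 = 5.49%

5.49


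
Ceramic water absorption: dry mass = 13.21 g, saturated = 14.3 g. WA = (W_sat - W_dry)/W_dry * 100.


WA = (14.3 - 13.21) / 13.21 * 100 = 8.25%

8.25


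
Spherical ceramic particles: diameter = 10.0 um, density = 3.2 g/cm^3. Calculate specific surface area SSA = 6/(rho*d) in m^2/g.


SSA = 6 / (3.2 * 10.0) = 0.188 m^2/g

0.188


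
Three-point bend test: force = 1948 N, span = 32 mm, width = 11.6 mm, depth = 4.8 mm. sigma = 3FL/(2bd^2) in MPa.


sigma = 3*1948*32/(2*11.6*4.8^2) = 349.9 MPa

349.9


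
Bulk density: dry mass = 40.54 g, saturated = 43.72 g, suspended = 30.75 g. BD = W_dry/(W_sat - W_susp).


BD = 40.54 / (43.72 - 30.75) = 40.54 / 12.97 = 3.126 g/cm^3

3.126


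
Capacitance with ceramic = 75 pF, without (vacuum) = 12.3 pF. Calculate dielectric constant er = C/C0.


er = 75 / 12.3 = 6.1

6.1


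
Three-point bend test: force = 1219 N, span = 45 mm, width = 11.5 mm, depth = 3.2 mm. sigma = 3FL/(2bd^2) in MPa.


sigma = 3*1219*45/(2*11.5*3.2^2) = 698.7 MPa

698.7


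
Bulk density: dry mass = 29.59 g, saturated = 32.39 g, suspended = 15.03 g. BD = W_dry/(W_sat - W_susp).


BD = 29.59 / (32.39 - 15.03) = 29.59 / 17.36 = 1.704 g/cm^3

1.704


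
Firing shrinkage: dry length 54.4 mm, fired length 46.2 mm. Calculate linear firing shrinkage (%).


FS = (54.4 - 46.2) / 54.4 * 100 = 15.07%

15.07


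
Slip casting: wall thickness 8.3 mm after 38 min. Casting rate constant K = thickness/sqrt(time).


K = 8.3 / sqrt(38) = 8.3 / 6.1644 = 1.346 mm/min^0.5

1.346


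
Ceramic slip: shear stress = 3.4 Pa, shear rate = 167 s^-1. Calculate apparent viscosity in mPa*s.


eta = tau/gamma * 1000 = 3.4/167 * 1000 = 20.4 mPa*s

20.4


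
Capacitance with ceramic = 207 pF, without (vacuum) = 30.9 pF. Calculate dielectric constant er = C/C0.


er = 207 / 30.9 = 6.7

6.7


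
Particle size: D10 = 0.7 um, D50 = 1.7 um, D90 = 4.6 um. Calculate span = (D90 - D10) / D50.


Span = (4.6 - 0.7) / 1.7 = 3.9 / 1.7 = 2.294

2.294


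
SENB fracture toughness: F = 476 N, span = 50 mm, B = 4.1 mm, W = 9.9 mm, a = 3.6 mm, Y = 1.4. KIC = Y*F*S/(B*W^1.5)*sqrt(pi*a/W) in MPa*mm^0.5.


KIC = 1.4*476*50/(4.1*9.9^1.5)*sqrt(pi*3.6/9.9) = 278.85

278.85


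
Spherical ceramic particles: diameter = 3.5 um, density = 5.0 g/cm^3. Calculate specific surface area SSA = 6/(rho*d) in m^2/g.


SSA = 6 / (5.0 * 3.5) = 0.343 m^2/g

0.343


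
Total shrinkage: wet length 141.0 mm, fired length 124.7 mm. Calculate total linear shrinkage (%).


TS = (141.0 - 124.7) / 141.0 * 100 = 11.56%

11.56


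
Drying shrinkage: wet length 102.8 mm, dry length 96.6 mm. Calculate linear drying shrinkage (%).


DS = (102.8 - 96.6) / 102.8 * 100 = 6.03%

6.03


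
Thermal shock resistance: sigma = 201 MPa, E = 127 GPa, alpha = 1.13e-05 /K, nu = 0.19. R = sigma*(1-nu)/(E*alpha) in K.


R = 201*(1-0.19)/(127*1000*1.13e-05) = 113 K

113


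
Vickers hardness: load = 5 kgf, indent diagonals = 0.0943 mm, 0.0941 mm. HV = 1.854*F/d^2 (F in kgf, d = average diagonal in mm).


d_avg = (0.0943+0.0941)/2 = 0.0942 mm
HV = 1.854*5/0.0942^2 = 1045

1045


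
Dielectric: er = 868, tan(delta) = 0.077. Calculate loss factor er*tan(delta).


Loss = 868 * 0.077 = 66.836

66.836


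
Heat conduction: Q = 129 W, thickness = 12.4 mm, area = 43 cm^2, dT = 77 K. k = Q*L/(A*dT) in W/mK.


k = 129*12.4/1000/(43/10000*77) = 4.83 W/mK

4.83


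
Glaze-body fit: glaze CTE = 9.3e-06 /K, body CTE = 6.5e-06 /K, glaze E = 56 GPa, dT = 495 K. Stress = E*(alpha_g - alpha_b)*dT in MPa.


Stress = 56*1000*(9.3e-06 - 6.5e-06)*495 = 77.6 MPa

77.6


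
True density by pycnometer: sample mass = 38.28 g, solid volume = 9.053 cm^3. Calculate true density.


TD = 38.28 / 9.053 = 4.228 g/cm^3

4.228


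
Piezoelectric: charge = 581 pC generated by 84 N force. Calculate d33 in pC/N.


d33 = 581 / 84 = 6.9 pC/N

6.9


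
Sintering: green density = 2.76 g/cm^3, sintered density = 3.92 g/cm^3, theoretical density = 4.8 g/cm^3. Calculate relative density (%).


Relative = 3.92 / 4.8 * 100 = 81.7%

81.7


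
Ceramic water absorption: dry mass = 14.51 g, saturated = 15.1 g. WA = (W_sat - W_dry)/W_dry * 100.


WA = (15.1 - 14.51) / 14.51 * 100 = 4.07%

4.07


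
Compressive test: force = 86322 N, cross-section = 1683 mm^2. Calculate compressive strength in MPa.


CS = 86322 / 1683 = 51.3 MPa

51.3


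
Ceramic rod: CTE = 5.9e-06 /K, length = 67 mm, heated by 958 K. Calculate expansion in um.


dL = 5.9e-06 * 67 * 958 * 1000 = 378.697 um

378.697


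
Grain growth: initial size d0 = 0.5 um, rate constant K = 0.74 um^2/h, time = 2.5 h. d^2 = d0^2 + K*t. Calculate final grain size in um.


d^2 = 0.5^2 + 0.74*2.5 = 2.1
d = sqrt(2.1) = 1.45 um

1.45


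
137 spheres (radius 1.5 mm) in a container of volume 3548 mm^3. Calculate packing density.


V_sphere = 4/3*pi*1.5^3 = 14.1372 mm^3
Total V = 137*14.1372 = 1936.7964 mm^3
PD = 1936.7964 / 3548 = 0.546

0.546
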